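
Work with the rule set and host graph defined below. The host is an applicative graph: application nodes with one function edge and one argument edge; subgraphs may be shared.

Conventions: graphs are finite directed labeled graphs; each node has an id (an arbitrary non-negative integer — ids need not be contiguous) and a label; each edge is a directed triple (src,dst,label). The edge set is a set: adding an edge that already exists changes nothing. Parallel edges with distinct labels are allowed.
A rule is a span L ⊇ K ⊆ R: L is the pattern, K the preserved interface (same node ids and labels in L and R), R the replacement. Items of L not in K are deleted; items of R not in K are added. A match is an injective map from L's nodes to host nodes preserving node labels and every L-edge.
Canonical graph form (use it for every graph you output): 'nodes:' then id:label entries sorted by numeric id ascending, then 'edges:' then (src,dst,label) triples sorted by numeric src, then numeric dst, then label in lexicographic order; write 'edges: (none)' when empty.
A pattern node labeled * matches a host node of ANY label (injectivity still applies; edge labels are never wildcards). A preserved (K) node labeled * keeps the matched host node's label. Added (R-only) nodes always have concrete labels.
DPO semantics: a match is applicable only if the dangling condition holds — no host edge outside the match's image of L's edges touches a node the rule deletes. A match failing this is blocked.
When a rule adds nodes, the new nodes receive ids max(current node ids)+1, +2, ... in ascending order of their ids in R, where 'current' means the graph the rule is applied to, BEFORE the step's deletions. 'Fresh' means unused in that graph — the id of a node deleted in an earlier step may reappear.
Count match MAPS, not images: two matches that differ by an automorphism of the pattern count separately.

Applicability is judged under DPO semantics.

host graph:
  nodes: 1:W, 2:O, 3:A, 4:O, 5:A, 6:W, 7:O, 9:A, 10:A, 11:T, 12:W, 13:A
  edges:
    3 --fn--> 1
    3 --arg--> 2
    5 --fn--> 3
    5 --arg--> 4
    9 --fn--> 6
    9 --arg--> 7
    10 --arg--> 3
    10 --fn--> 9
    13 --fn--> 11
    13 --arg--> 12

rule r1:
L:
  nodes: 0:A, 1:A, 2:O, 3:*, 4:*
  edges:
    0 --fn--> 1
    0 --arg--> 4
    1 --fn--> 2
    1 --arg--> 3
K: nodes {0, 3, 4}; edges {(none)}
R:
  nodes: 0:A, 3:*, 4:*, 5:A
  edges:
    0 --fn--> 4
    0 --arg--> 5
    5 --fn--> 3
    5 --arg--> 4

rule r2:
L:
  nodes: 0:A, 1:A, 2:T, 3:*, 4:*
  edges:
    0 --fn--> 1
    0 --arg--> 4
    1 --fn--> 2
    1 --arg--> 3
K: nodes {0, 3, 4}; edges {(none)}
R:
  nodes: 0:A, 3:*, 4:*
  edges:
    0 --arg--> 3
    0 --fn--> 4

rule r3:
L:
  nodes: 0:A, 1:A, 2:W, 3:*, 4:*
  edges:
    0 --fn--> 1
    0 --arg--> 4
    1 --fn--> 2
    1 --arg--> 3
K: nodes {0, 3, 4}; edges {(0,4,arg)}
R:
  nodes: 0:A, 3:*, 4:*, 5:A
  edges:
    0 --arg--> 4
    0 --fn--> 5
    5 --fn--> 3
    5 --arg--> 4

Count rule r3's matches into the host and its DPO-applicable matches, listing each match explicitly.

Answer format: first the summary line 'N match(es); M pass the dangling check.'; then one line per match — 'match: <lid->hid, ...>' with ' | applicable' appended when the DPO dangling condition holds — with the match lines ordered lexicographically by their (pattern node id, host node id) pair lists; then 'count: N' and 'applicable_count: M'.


2 match(es); 1 pass the dangling check.
match: 0->5, 1->3, 2->1, 3->2, 4->4
match: 0->10, 1->9, 2->6, 3->7, 4->3 | applicable
count: 2
applicable_count: 1


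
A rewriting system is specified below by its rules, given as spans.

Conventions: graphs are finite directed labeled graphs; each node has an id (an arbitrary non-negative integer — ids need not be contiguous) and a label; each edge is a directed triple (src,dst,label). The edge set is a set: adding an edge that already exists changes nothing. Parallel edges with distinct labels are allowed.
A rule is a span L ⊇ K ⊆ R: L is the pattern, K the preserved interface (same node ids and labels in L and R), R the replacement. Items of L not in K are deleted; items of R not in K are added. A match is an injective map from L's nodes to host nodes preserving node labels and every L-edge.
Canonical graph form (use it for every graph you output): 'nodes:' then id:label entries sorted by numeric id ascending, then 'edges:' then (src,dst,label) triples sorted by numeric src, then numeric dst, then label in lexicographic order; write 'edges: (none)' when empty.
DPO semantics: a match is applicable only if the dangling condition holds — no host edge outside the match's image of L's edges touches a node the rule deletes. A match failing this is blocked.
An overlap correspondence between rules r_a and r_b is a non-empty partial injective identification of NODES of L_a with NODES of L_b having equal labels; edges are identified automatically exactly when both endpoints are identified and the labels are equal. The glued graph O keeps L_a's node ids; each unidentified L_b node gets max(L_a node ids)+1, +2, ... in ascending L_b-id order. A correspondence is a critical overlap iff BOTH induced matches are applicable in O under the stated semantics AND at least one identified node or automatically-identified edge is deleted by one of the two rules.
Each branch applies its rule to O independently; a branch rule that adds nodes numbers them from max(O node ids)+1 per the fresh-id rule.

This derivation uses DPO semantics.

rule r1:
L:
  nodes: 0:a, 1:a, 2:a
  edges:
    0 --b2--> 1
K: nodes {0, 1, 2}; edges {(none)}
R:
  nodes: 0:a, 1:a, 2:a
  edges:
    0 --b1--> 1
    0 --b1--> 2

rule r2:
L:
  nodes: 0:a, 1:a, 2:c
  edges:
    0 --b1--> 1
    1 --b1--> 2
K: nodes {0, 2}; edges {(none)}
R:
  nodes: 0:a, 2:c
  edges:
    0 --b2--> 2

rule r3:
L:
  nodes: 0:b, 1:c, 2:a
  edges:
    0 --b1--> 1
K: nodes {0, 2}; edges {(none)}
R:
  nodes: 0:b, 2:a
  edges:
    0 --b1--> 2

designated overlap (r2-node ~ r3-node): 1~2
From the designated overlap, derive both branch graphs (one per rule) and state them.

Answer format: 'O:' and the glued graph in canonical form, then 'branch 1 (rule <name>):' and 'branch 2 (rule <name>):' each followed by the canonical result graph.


O:
nodes: 0:a, 1:a, 2:c, 3:b, 4:c
edges: (0,1,b1); (1,2,b1); (3,4,b1)
branch 1 (rule r2):
nodes: 0:a, 2:c, 3:b, 4:c
edges: (0,2,b2); (3,4,b1)
branch 2 (rule r3):
nodes: 0:a, 1:a, 2:c, 3:b
edges: (0,1,b1); (1,2,b1); (3,1,b1)


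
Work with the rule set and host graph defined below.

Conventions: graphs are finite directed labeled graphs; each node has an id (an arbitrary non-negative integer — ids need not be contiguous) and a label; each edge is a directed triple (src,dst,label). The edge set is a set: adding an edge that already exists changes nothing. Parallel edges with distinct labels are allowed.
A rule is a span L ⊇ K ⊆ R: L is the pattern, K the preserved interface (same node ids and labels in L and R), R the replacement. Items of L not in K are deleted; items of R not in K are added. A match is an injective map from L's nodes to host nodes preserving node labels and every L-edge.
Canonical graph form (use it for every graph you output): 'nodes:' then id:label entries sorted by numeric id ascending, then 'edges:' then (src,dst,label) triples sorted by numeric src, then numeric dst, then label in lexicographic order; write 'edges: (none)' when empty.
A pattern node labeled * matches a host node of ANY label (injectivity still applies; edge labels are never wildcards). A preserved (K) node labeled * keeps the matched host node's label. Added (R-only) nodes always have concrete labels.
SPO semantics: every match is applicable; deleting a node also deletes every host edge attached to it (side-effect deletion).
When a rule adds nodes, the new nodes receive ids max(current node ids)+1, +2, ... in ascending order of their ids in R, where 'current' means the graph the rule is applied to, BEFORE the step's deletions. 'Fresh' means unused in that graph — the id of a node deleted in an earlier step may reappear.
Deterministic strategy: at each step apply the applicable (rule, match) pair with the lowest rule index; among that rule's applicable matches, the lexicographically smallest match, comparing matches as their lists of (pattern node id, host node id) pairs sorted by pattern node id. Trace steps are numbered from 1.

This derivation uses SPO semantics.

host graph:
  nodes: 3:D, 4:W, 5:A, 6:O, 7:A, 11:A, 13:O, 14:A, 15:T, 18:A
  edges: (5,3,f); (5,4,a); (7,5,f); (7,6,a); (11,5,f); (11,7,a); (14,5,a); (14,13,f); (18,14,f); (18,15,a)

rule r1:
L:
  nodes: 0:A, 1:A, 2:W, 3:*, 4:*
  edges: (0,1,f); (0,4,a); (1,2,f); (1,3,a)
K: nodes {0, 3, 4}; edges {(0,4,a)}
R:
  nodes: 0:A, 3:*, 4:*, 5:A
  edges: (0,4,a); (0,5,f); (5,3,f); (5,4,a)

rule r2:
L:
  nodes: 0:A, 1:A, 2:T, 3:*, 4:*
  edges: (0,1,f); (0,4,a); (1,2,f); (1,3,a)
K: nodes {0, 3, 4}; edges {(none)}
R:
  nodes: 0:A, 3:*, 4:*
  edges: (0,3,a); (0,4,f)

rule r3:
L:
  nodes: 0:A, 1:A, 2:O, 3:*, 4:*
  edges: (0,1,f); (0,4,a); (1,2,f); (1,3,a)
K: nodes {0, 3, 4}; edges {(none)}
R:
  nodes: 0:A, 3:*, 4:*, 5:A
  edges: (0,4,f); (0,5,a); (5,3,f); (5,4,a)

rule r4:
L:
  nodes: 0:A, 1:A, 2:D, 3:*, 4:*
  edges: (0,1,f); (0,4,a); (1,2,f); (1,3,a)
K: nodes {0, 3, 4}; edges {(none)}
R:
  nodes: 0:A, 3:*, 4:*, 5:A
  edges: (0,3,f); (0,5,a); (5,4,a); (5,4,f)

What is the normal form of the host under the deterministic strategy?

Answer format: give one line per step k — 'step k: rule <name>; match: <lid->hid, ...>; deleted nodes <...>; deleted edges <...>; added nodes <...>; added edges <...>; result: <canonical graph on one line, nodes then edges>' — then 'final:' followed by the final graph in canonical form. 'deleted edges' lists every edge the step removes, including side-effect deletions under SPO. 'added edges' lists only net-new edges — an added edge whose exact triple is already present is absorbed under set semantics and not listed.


step 1: rule r3; match: 0->18, 1->14, 2->13, 3->5, 4->15; deleted nodes 13, 14; deleted edges (14,5,a); (14,13,f); (18,14,f); (18,15,a); added nodes 19; added edges (18,15,f); (18,19,a); (19,5,f); (19,15,a); result: nodes: 3:D, 4:W, 5:A, 6:O, 7:A, 11:A, 15:T, 18:A, 19:A edges: (5,3,f); (5,4,a); (7,5,f); (7,6,a); (11,5,f); (11,7,a); (18,15,f); (18,19,a); (19,5,f); (19,15,a)
step 2: rule r4; match: 0->7, 1->5, 2->3, 3->4, 4->6; deleted nodes 3, 5; deleted edges (5,3,f); (5,4,a); (7,5,f); (7,6,a); (11,5,f); (19,5,f); added nodes 20; added edges (7,4,f); (7,20,a); (20,6,a); (20,6,f); result: nodes: 4:W, 6:O, 7:A, 11:A, 15:T, 18:A, 19:A, 20:A edges: (7,4,f); (7,20,a); (11,7,a); (18,15,f); (18,19,a); (19,15,a); (20,6,a); (20,6,f)
final:
nodes: 4:W, 6:O, 7:A, 11:A, 15:T, 18:A, 19:A, 20:A
edges: (7,4,f); (7,20,a); (11,7,a); (18,15,f); (18,19,a); (19,15,a); (20,6,a); (20,6,f)


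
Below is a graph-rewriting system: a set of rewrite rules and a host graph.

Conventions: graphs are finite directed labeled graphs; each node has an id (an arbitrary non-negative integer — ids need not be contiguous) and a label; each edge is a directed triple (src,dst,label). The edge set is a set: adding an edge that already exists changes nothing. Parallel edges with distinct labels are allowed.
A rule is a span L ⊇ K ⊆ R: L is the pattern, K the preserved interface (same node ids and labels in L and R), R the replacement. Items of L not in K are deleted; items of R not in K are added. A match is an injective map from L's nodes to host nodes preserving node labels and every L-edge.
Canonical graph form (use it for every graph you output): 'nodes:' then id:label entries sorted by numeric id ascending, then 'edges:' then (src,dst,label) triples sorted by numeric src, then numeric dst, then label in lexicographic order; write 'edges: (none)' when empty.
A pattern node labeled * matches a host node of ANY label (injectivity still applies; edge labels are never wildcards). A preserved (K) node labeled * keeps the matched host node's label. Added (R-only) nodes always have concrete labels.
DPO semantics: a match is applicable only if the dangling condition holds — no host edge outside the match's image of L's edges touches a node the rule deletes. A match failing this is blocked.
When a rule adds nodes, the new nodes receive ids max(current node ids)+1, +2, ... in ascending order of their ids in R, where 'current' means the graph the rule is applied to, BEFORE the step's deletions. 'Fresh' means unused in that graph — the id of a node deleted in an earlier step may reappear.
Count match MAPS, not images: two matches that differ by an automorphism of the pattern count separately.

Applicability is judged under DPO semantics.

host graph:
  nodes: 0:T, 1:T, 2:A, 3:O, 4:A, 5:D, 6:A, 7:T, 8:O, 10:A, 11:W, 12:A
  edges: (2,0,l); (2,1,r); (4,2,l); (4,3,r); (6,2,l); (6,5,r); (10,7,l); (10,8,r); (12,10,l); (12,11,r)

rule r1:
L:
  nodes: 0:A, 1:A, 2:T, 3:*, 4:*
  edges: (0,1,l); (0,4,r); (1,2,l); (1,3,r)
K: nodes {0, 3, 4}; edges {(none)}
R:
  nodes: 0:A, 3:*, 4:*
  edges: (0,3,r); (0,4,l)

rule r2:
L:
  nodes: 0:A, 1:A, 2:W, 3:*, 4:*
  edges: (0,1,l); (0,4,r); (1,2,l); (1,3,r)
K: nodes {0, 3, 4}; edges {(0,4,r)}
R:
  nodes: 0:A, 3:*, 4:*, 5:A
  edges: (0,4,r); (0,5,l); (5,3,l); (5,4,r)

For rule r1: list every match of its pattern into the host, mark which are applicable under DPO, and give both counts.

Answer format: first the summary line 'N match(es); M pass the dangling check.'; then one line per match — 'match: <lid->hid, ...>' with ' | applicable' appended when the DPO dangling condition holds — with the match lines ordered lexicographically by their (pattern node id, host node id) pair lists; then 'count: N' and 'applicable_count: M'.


3 match(es); 1 pass the dangling check.
match: 0->4, 1->2, 2->0, 3->1, 4->3
match: 0->6, 1->2, 2->0, 3->1, 4->5
match: 0->12, 1->10, 2->7, 3->8, 4->11 | applicable
count: 3
applicable_count: 1


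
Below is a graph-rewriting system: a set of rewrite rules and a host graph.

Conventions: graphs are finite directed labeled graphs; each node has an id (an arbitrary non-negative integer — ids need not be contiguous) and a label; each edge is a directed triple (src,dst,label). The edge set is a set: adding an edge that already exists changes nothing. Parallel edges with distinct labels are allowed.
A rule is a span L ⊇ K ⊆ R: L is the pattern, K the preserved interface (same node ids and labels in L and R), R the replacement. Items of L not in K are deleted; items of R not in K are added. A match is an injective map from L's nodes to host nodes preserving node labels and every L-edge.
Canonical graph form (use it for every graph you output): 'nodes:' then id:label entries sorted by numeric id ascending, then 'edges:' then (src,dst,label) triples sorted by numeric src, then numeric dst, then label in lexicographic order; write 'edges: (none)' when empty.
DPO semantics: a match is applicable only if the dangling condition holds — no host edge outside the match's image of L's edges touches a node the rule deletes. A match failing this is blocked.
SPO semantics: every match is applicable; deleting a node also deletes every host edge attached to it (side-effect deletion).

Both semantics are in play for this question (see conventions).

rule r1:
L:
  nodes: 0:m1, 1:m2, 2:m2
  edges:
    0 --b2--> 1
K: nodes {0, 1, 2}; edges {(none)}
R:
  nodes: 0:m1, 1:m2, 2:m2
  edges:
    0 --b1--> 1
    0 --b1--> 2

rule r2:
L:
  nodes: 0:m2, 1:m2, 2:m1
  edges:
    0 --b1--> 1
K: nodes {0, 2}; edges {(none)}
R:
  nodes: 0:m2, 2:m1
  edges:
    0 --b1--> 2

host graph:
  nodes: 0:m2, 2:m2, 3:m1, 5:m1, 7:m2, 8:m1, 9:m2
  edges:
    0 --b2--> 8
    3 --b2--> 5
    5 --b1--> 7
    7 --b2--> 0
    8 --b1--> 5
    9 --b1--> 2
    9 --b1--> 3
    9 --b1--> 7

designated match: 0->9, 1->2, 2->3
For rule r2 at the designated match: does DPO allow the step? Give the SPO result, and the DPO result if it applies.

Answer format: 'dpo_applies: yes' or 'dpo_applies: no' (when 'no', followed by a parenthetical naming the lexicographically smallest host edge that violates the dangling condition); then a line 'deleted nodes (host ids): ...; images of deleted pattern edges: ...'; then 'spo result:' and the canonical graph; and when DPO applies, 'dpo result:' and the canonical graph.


dpo_applies: yes
deleted nodes (host ids): 2; images of deleted pattern edges: (9,2,b1)
spo result:
nodes: 0:m2, 3:m1, 5:m1, 7:m2, 8:m1, 9:m2
edges: (0,8,b2); (3,5,b2); (5,7,b1); (7,0,b2); (8,5,b1); (9,3,b1); (9,7,b1)
dpo result:
nodes: 0:m2, 3:m1, 5:m1, 7:m2, 8:m1, 9:m2
edges: (0,8,b2); (3,5,b2); (5,7,b1); (7,0,b2); (8,5,b1); (9,3,b1); (9,7,b1)


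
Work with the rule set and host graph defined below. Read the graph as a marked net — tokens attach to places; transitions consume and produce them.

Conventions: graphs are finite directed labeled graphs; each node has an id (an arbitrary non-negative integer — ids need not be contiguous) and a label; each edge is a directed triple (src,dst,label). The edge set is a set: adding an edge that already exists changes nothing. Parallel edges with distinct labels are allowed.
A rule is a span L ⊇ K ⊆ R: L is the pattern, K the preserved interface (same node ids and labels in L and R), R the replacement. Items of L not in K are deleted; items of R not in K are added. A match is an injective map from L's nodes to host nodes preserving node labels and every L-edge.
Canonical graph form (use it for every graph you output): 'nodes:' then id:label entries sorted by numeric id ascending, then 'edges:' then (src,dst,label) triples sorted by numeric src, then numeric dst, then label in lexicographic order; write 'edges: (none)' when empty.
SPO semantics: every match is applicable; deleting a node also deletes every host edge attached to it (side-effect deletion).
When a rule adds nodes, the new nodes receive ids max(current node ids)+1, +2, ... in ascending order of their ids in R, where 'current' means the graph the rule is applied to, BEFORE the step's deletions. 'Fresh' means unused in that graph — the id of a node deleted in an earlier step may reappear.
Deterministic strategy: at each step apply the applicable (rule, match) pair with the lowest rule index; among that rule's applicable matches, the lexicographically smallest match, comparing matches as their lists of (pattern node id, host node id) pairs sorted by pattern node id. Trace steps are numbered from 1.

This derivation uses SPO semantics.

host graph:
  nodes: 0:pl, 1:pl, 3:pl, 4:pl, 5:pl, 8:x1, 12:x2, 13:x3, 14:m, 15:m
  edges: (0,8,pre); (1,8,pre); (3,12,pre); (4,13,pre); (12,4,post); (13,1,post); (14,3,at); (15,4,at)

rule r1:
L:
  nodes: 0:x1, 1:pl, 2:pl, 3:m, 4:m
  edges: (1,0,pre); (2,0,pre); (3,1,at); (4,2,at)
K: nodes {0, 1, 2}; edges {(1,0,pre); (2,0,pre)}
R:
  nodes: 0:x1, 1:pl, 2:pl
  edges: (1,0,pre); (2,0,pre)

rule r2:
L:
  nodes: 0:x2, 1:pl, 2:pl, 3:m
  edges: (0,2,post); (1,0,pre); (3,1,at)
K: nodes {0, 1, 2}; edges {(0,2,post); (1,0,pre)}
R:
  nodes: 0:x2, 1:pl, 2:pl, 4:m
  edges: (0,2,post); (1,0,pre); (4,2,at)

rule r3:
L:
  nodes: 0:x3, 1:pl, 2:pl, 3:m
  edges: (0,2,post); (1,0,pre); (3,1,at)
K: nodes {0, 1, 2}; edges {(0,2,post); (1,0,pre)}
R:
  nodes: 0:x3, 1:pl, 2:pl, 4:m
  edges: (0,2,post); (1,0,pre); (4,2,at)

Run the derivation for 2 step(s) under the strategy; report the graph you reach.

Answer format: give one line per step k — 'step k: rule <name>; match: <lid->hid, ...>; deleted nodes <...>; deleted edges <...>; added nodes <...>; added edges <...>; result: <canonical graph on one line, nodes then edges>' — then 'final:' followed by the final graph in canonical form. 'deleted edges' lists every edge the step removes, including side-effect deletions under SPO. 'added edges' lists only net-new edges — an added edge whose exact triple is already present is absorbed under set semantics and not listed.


step 1: rule r2; match: 0->12, 1->3, 2->4, 3->14; deleted nodes 14; deleted edges (14,3,at); added nodes 16; added edges (16,4,at); result: nodes: 0:pl, 1:pl, 3:pl, 4:pl, 5:pl, 8:x1, 12:x2, 13:x3, 15:m, 16:m edges: (0,8,pre); (1,8,pre); (3,12,pre); (4,13,pre); (12,4,post); (13,1,post); (15,4,at); (16,4,at)
step 2: rule r3; match: 0->13, 1->4, 2->1, 3->15; deleted nodes 15; deleted edges (15,4,at); added nodes 17; added edges (17,1,at); result: nodes: 0:pl, 1:pl, 3:pl, 4:pl, 5:pl, 8:x1, 12:x2, 13:x3, 16:m, 17:m edges: (0,8,pre); (1,8,pre); (3,12,pre); (4,13,pre); (12,4,post); (13,1,post); (16,4,at); (17,1,at)
final:
nodes: 0:pl, 1:pl, 3:pl, 4:pl, 5:pl, 8:x1, 12:x2, 13:x3, 16:m, 17:m
edges: (0,8,pre); (1,8,pre); (3,12,pre); (4,13,pre); (12,4,post); (13,1,post); (16,4,at); (17,1,at)


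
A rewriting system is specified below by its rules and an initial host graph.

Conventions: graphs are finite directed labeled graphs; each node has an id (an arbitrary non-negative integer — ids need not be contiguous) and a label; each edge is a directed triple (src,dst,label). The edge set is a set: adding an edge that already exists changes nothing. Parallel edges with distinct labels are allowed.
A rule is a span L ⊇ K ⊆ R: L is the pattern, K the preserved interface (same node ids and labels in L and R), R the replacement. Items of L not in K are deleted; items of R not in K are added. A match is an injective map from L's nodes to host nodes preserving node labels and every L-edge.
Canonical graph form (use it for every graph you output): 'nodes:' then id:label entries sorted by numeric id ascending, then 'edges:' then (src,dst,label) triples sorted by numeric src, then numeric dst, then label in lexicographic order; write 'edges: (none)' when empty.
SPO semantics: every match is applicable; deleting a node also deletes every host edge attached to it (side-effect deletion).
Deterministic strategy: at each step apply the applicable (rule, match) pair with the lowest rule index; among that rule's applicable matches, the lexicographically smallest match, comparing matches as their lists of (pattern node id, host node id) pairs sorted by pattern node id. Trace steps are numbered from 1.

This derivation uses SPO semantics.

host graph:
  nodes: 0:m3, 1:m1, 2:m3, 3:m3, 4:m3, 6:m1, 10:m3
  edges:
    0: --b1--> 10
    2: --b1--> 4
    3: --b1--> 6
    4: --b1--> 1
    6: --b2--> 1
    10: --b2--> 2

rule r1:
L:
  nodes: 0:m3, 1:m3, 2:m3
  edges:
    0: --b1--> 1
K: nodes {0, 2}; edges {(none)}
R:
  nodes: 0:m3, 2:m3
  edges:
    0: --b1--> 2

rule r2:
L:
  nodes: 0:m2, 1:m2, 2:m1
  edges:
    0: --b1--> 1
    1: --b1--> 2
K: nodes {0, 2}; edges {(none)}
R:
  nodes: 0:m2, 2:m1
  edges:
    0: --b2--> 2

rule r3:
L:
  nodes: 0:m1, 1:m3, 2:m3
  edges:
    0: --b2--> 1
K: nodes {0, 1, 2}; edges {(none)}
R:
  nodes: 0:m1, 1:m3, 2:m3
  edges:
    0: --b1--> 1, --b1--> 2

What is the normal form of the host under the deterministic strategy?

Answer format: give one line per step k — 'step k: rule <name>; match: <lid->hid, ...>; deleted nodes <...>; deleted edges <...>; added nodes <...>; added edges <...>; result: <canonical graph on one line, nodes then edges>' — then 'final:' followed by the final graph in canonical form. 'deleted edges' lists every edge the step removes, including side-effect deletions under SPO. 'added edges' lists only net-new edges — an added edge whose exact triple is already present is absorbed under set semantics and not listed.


step 1: rule r1; match: 0->0, 1->10, 2->2; deleted nodes 10; deleted edges (0,10,b1); (10,2,b2); added nodes (none); added edges (0,2,b1); result: nodes: 0:m3, 1:m1, 2:m3, 3:m3, 4:m3, 6:m1 edges: (0,2,b1); (2,4,b1); (3,6,b1); (4,1,b1); (6,1,b2)
step 2: rule r1; match: 0->0, 1->2, 2->3; deleted nodes 2; deleted edges (0,2,b1); (2,4,b1); added nodes (none); added edges (0,3,b1); result: nodes: 0:m3, 1:m1, 3:m3, 4:m3, 6:m1 edges: (0,3,b1); (3,6,b1); (4,1,b1); (6,1,b2)
step 3: rule r1; match: 0->0, 1->3, 2->4; deleted nodes 3; deleted edges (0,3,b1); (3,6,b1); added nodes (none); added edges (0,4,b1); result: nodes: 0:m3, 1:m1, 4:m3, 6:m1 edges: (0,4,b1); (4,1,b1); (6,1,b2)
final:
nodes: 0:m3, 1:m1, 4:m3, 6:m1
edges: (0,4,b1); (4,1,b1); (6,1,b2)


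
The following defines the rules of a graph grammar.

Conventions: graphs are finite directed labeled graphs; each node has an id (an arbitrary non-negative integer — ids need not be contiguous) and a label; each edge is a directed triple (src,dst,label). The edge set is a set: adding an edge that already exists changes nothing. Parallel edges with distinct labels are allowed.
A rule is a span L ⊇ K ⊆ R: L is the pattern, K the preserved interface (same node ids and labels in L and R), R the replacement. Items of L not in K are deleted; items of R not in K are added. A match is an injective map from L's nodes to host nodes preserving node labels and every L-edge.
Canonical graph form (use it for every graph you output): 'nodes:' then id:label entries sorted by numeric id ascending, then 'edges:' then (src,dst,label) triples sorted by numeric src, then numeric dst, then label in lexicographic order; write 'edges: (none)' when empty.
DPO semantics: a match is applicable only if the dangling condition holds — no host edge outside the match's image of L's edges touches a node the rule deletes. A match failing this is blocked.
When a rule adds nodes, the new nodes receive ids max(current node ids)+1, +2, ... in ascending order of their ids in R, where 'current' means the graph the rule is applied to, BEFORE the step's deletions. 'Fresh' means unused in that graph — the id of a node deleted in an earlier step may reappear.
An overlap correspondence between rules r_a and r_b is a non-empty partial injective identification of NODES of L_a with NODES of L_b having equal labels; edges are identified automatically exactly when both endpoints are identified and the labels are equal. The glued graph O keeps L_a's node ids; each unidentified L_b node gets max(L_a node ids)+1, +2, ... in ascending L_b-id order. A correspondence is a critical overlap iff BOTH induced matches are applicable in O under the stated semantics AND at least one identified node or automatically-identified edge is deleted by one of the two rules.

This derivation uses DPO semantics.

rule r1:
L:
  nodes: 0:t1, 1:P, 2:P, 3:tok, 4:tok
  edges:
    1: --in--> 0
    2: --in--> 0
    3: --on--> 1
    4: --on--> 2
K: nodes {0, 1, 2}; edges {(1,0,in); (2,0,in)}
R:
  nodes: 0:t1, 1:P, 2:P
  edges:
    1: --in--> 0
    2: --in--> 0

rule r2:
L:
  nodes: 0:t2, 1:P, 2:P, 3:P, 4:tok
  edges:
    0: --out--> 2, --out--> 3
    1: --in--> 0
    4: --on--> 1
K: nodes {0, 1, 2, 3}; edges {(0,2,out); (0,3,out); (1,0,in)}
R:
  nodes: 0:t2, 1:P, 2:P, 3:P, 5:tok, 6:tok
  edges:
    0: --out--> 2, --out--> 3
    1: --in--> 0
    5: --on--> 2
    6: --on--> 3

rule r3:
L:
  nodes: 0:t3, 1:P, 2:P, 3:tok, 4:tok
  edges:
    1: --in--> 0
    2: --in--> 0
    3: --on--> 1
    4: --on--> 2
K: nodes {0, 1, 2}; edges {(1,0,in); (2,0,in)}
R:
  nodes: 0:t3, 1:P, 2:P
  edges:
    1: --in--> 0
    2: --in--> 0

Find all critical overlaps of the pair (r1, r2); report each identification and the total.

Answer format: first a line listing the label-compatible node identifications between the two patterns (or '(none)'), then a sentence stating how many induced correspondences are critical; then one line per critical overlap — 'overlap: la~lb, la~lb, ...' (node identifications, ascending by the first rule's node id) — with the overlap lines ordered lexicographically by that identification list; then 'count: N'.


label-compatible node identifications between L(r1) and L(r2): 1~1, 1~2, 1~3, 2~1, 2~2, 2~3, 3~4, 4~4
6 of the induced correspondences are critical overlaps of r1 and r2.
overlap: 1~1, 2~2, 3~4
overlap: 1~1, 2~3, 3~4
overlap: 1~1, 3~4
overlap: 1~2, 2~1, 4~4
overlap: 1~3, 2~1, 4~4
overlap: 2~1, 4~4
count: 6


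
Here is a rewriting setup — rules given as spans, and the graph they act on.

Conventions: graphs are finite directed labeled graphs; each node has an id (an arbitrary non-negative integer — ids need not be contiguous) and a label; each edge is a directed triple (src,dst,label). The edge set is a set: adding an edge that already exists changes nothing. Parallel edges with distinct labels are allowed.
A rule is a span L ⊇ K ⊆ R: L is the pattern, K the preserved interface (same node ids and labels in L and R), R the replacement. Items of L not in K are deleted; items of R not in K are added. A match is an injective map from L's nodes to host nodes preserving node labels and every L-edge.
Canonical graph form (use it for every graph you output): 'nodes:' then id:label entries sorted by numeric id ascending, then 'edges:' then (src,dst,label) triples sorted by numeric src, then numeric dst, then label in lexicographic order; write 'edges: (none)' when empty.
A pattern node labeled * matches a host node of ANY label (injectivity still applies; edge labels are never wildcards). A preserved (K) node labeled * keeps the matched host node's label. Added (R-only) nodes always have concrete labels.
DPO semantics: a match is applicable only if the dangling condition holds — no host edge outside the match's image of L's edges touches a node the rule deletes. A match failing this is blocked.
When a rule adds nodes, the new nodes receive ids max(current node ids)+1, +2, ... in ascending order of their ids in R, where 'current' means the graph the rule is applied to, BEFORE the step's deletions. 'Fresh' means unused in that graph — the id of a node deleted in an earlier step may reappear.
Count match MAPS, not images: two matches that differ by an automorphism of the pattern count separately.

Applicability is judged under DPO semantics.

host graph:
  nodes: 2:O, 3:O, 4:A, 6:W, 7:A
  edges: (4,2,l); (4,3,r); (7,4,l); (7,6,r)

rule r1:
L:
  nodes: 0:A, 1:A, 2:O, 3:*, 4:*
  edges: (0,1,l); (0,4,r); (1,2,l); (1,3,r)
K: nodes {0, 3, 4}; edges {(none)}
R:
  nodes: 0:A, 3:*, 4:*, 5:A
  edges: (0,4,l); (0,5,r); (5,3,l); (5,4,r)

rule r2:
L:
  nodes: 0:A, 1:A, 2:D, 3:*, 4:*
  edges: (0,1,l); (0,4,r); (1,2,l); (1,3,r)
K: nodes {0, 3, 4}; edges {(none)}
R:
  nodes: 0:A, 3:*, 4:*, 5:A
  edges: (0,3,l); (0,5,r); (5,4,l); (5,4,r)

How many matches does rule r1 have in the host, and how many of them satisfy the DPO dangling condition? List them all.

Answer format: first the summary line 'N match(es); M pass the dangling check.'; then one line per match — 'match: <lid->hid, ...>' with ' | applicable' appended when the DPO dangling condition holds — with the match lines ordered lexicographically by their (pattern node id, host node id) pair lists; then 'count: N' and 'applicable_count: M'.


1 match(es); 1 pass the dangling check.
match: 0->7, 1->4, 2->2, 3->3, 4->6 | applicable
count: 1
applicable_count: 1


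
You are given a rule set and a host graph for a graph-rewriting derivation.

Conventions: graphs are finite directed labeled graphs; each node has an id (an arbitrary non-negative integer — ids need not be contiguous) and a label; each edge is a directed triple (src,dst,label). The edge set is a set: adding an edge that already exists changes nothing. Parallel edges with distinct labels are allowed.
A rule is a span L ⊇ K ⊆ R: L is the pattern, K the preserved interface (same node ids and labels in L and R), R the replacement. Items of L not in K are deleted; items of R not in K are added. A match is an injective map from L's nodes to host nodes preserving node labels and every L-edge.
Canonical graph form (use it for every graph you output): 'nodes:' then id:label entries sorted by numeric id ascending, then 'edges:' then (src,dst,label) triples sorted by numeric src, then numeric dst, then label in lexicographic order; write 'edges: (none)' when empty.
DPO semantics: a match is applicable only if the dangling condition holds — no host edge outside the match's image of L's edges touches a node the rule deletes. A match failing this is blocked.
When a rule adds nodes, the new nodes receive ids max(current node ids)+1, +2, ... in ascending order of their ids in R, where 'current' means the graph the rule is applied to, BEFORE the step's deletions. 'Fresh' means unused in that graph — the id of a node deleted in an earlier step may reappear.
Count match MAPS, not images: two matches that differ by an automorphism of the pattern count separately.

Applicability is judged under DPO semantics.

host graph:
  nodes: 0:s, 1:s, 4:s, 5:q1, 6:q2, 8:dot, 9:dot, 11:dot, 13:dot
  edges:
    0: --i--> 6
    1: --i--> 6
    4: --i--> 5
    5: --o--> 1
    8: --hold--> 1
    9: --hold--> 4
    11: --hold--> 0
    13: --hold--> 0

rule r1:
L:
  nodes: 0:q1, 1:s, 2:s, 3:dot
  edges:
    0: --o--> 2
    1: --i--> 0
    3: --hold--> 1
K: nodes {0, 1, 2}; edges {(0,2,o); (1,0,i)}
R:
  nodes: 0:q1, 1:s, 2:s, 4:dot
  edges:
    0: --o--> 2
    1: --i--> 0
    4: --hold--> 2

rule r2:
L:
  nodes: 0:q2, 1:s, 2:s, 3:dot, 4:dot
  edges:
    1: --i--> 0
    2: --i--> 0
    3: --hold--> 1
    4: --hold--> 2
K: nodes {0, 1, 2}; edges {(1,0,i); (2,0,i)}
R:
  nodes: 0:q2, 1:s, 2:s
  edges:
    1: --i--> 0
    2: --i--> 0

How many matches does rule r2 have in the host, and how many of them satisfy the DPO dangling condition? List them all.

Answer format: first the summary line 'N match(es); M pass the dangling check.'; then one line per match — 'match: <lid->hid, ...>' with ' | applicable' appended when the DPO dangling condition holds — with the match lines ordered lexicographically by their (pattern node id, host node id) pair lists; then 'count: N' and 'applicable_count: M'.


4 match(es); 4 pass the dangling check.
match: 0->6, 1->0, 2->1, 3->11, 4->8 | applicable
match: 0->6, 1->0, 2->1, 3->13, 4->8 | applicable
match: 0->6, 1->1, 2->0, 3->8, 4->11 | applicable
match: 0->6, 1->1, 2->0, 3->8, 4->13 | applicable
count: 4
applicable_count: 4


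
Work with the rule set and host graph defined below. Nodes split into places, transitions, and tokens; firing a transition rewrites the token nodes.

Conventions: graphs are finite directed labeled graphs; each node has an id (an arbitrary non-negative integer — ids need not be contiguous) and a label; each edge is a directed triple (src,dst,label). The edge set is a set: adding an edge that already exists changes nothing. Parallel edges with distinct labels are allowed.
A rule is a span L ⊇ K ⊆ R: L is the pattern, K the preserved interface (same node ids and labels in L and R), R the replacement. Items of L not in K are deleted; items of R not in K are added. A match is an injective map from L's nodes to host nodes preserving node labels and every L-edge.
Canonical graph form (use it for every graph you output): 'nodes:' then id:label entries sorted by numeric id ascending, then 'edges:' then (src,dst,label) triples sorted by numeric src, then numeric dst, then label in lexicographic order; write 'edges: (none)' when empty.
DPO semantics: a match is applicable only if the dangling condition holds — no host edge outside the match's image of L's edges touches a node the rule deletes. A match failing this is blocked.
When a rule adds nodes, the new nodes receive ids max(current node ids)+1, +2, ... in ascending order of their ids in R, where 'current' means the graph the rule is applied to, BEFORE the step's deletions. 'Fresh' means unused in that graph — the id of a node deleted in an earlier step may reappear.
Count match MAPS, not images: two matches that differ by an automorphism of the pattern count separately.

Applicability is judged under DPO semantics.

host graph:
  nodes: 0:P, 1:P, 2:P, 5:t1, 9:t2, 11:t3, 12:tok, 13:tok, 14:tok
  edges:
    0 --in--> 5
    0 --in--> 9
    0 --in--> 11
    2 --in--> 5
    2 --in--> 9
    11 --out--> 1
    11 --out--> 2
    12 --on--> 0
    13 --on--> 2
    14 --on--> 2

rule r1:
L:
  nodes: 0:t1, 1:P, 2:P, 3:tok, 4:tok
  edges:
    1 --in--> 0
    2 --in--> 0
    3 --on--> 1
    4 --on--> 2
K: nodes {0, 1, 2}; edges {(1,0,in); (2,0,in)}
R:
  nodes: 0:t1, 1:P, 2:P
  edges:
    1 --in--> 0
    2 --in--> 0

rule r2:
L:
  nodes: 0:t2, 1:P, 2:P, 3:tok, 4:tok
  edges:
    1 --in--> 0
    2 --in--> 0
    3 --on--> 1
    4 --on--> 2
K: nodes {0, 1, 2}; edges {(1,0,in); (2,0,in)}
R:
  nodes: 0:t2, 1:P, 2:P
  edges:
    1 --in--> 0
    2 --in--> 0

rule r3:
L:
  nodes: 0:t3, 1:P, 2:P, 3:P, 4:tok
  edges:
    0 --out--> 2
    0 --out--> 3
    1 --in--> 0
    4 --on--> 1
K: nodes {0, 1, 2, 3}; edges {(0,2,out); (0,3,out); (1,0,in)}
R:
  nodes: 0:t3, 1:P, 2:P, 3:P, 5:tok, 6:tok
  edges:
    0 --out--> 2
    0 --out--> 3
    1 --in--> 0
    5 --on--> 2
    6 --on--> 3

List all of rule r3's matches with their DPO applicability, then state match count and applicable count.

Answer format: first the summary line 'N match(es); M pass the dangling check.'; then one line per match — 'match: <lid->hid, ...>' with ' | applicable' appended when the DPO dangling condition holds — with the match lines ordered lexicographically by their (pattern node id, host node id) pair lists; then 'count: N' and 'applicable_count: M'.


2 match(es); 2 pass the dangling check.
match: 0->11, 1->0, 2->1, 3->2, 4->12 | applicable
match: 0->11, 1->0, 2->2, 3->1, 4->12 | applicable
count: 2
applicable_count: 2


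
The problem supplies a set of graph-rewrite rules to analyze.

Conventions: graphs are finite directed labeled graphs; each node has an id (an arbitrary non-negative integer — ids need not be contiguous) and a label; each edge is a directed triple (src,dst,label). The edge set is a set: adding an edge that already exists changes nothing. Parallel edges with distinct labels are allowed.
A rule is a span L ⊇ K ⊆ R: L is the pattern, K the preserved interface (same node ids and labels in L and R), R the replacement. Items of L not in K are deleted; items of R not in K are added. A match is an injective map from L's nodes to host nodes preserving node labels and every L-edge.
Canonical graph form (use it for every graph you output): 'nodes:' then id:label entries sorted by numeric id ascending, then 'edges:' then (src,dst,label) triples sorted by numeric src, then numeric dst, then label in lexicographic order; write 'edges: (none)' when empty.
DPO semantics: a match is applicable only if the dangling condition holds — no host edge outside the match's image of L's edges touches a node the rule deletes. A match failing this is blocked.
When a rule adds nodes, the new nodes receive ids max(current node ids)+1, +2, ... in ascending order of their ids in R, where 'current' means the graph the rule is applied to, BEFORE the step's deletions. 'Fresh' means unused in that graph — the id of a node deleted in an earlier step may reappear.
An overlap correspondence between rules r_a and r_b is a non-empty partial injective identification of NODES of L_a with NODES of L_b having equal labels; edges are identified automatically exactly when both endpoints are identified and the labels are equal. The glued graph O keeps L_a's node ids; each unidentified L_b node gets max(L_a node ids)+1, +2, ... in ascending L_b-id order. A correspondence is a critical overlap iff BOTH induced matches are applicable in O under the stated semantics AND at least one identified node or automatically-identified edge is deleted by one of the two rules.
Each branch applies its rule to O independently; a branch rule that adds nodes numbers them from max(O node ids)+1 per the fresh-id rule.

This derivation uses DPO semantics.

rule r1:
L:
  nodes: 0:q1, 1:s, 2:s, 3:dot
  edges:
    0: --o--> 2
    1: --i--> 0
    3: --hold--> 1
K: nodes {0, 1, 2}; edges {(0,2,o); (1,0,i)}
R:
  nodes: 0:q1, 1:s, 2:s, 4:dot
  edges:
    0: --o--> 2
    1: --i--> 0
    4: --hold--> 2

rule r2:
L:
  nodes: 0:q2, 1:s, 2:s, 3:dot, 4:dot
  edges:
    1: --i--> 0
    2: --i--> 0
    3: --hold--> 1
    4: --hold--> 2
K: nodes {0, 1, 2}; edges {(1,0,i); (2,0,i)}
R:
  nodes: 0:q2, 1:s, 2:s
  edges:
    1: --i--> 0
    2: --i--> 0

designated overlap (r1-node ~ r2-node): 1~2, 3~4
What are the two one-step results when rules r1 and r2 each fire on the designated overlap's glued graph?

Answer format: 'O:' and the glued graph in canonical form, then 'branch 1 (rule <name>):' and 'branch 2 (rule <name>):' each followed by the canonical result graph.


O:
nodes: 0:q1, 1:s, 2:s, 3:dot, 4:q2, 5:s, 6:dot
edges: (0,2,o); (1,0,i); (1,4,i); (3,1,hold); (5,4,i); (6,5,hold)
branch 1 (rule r1):
nodes: 0:q1, 1:s, 2:s, 4:q2, 5:s, 6:dot, 7:dot
edges: (0,2,o); (1,0,i); (1,4,i); (5,4,i); (6,5,hold); (7,2,hold)
branch 2 (rule r2):
nodes: 0:q1, 1:s, 2:s, 4:q2, 5:s
edges: (0,2,o); (1,0,i); (1,4,i); (5,4,i)
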